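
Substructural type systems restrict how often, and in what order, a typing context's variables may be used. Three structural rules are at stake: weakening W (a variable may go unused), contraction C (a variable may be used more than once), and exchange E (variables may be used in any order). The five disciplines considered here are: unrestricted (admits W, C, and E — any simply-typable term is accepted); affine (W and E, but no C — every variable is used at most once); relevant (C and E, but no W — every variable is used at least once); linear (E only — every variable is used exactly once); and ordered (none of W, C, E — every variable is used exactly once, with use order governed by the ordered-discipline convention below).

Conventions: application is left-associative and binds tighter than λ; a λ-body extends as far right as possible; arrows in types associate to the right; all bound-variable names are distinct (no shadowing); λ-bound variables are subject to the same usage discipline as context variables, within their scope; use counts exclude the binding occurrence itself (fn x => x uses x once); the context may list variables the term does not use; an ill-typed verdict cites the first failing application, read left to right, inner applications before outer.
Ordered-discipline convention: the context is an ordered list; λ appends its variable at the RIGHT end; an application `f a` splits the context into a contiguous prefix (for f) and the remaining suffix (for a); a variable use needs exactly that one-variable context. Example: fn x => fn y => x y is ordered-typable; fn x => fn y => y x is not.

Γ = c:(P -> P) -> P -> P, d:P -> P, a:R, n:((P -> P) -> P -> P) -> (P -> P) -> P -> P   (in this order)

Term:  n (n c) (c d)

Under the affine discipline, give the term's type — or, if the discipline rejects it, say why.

not well-typed under affine — needs contraction — c ×2, n ×2
counts: c=2; d=1; a=0; n=2
left-to-right use order: n, n, c, c, d
typing: well-typed — term : P -> P
across the five disciplines: ordered ✗ · linear ✗ · affine ✗ · relevant ✗ · unrestricted ✓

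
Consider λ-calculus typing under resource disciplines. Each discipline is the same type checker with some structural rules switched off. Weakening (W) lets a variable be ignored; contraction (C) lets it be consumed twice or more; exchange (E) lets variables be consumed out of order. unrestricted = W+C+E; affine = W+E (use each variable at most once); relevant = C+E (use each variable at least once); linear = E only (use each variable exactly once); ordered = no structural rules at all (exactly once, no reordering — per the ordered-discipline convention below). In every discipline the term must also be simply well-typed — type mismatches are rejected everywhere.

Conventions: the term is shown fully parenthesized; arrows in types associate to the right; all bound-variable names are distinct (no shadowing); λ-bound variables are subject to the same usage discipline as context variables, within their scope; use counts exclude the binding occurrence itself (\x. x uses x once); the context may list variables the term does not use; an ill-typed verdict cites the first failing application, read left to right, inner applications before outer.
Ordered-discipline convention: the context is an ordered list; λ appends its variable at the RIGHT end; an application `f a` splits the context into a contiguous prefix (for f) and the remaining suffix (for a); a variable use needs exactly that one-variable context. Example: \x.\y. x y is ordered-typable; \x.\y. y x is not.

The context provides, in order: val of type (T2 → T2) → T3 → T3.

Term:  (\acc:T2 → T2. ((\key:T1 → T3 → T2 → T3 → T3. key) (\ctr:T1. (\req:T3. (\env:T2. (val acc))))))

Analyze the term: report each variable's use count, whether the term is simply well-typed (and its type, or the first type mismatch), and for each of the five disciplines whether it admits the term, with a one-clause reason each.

variable uses: val: 1×; acc [bound]: 1×; key [bound]: 1×; ctr [bound]: 0×; req [bound]: 0×; env [bound]: 0×
uses in reading order: key, val, acc
typing: well-typed at (T2 → T2) → T1 → T3 → T2 → T3 → T3
ordered: ✗, ctr, req, env never used (weakening)
linear: ✗, ctr, req, env never used (weakening)
affine: ✓, no duplicate uses among val, acc, key, ctr, req, env
relevant: ✗, ctr, req, env never used (weakening)
unrestricted: ✓, simply typable at (T2 → T2) → T1 → T3 → T2 → T3 → T3; W, C, E all held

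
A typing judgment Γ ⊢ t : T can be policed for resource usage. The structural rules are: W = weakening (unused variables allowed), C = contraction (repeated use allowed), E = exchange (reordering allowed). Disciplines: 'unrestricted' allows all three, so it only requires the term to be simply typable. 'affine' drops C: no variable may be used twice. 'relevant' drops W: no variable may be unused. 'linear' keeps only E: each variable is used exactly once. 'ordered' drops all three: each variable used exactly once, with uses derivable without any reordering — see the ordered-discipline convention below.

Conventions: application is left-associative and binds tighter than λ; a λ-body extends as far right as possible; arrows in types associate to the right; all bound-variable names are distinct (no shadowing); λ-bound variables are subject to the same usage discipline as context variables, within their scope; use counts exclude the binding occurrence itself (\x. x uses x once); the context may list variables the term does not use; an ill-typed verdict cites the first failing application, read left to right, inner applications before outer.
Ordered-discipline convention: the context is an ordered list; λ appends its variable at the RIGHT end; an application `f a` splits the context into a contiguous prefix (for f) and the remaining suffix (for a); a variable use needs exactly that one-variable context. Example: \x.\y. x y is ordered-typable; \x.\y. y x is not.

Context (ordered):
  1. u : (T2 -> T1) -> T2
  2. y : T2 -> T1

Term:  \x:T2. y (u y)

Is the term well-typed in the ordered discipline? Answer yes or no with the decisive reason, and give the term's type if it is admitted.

no — y ×2 used more than once (contraction); unused: x — weakening required
counts: u: 1×, y: 2×, x (λ-bound): 0×
uses in reading order: y, u, y
typing: the term checks, with type T2 -> T1
all disciplines: ordered ✗ · linear ✗ · affine ✗ · relevant ✗ · unrestricted ✓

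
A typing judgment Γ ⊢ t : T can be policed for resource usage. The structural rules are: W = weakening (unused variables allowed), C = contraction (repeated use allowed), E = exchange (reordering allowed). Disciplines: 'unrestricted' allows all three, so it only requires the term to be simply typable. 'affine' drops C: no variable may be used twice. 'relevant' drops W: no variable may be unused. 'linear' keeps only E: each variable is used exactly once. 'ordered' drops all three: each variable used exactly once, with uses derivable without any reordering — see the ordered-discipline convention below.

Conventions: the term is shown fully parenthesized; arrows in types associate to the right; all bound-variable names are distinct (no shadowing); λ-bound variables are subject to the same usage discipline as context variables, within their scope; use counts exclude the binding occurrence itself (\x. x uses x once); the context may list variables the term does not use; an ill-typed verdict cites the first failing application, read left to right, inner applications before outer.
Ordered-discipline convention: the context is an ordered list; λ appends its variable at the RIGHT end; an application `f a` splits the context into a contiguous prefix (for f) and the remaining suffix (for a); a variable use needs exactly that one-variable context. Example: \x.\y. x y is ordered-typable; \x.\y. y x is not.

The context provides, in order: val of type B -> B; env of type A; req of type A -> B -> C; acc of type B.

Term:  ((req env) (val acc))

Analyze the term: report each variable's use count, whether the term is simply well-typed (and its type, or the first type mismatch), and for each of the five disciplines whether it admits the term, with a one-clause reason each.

counts: val: 1; env: 1; req: 1; acc: 1
uses in reading order: req, env, val, acc
typing: ✓ — C
ordered ✗ (no contiguous prefix/suffix split fits req, env, val, acc)
linear ✓ (each of val, env, req, acc used exactly once)
affine ✓ (none of val, env, req, acc used more than once)
relevant ✓ (val, env, req, acc: all used, weakening unneeded)
unrestricted ✓ (simply typable at C; W, C, E all held)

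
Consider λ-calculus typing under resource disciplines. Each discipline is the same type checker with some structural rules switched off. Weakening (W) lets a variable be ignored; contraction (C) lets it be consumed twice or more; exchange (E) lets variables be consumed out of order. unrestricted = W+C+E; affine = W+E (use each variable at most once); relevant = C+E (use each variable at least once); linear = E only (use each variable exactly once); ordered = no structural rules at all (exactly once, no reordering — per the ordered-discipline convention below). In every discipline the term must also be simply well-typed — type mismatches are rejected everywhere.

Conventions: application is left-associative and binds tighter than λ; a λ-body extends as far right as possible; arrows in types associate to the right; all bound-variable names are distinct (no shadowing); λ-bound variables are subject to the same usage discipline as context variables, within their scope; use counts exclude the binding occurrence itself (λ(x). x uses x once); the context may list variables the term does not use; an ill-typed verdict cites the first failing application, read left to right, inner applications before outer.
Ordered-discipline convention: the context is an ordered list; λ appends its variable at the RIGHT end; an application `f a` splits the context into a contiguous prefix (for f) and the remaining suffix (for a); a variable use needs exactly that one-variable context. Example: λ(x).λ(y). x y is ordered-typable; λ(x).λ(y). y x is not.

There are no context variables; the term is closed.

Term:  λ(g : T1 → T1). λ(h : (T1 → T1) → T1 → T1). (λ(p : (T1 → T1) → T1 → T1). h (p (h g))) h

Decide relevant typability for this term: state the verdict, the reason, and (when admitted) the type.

yes — g, h, p: all used, weakening unneeded; term : (T1 → T1) → ((T1 → T1) → T1 → T1) → T1 → T1
variable uses: g (λ-bound): 1; h (λ-bound): 3; p (λ-bound): 1
order of uses: h, p, h, g, h
typing: well-typed at (T1 → T1) → ((T1 → T1) → T1 → T1) → T1 → T1
per-discipline verdicts: ordered ✗ · linear ✗ · affine ✗ · relevant ✓ · unrestricted ✓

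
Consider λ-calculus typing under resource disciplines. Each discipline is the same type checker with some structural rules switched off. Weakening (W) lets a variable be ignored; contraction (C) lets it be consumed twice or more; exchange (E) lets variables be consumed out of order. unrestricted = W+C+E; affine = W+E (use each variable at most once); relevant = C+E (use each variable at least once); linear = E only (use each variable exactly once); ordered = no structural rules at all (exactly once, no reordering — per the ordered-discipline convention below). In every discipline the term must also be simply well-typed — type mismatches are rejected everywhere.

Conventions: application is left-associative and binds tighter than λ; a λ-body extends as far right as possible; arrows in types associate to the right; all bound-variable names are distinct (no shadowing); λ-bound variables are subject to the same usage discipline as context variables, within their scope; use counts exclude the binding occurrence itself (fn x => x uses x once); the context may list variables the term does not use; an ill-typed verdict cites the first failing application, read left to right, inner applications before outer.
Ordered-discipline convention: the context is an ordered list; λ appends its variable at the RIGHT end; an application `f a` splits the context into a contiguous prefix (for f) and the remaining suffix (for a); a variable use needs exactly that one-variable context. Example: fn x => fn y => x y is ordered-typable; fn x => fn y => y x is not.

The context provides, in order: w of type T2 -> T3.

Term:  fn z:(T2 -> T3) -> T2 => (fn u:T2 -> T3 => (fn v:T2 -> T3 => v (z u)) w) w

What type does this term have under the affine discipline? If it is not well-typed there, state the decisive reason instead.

not well-typed under affine — repeated use of w ×2
usage: w ×2; z (λ-bound) ×1; u (λ-bound) ×1; v (λ-bound) ×1
uses in reading order: v, z, u, w, w
typing: well-typed at ((T2 -> T3) -> T2) -> T3
all disciplines: ordered ✗ · linear ✗ · affine ✗ · relevant ✓ · unrestricted ✓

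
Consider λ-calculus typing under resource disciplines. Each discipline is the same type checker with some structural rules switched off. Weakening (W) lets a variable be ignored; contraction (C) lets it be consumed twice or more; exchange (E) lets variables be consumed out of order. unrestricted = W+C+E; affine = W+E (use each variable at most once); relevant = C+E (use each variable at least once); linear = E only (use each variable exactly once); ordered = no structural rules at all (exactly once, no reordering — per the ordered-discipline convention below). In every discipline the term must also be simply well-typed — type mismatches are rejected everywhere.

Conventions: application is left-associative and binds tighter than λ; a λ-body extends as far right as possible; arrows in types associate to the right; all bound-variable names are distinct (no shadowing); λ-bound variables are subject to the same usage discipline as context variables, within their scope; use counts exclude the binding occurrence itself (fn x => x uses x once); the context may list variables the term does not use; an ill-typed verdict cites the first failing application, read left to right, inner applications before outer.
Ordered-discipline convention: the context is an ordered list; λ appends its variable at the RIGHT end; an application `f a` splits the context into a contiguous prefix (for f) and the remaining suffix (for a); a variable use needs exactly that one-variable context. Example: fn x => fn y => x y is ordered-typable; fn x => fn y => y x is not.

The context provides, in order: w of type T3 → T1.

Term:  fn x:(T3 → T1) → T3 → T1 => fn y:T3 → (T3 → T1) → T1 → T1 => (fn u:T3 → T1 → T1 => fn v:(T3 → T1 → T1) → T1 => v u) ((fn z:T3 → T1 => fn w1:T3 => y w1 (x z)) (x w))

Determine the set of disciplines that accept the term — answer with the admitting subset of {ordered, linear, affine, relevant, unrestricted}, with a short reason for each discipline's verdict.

admitting disciplines: relevant, unrestricted
counts: w ×1; x (λ-bound) ×2; y (λ-bound) ×1; u (λ-bound) ×1; v (λ-bound) ×1; z (λ-bound) ×1; w1 (λ-bound) ×1
order of uses: v, u, y, w1, x, z, x, w
typing: well-typed — term : ((T3 → T1) → T3 → T1) → (T3 → (T3 → T1) → T1 → T1) → ((T3 → T1 → T1) → T1) → T1
ordered: ✗ — needs contraction — x ×2
linear: ✗ — needs contraction — x ×2
affine: ✗ — needs contraction — x ×2
relevant: ✓ — w, x, y, u, v, z, w1: all used, weakening unneeded
unrestricted: ✓ — typability at ((T3 → T1) → T3 → T1) → (T3 → (T3 → T1) → T1 → T1) → ((T3 → T1 → T1) → T1) → T1 is all that's needed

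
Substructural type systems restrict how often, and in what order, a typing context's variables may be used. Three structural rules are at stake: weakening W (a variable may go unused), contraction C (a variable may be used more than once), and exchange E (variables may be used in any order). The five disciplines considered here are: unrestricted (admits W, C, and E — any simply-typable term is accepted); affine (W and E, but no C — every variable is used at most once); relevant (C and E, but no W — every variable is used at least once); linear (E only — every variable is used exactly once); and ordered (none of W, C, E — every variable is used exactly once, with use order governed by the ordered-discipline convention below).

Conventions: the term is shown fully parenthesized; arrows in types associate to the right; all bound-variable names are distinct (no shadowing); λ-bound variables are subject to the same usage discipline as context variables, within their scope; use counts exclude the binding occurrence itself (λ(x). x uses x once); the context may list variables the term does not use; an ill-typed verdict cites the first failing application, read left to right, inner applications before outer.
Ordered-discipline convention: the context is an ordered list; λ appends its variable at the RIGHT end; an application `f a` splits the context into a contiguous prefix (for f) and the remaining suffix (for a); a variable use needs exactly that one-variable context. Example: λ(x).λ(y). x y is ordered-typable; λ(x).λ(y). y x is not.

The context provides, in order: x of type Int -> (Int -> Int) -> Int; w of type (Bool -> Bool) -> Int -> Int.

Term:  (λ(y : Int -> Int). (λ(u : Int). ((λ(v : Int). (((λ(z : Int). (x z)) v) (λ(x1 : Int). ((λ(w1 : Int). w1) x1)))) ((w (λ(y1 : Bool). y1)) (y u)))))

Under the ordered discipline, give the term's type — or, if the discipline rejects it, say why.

term : (Int -> Int) -> Int -> Int
usage: x: 1×; w: 1×; y (λ-bound): 1×; u (λ-bound): 1×; v (λ-bound): 1×; z (λ-bound): 1×; x1 (λ-bound): 1×; w1 (λ-bound): 1×; y1 (λ-bound): 1×
use order (left to right): x, z, v, w1, x1, w, y1, y, u
typing: the term checks, with type (Int -> Int) -> Int -> Int
across the five disciplines: ordered ✓, linear ✓, affine ✓, relevant ✓, unrestricted ✓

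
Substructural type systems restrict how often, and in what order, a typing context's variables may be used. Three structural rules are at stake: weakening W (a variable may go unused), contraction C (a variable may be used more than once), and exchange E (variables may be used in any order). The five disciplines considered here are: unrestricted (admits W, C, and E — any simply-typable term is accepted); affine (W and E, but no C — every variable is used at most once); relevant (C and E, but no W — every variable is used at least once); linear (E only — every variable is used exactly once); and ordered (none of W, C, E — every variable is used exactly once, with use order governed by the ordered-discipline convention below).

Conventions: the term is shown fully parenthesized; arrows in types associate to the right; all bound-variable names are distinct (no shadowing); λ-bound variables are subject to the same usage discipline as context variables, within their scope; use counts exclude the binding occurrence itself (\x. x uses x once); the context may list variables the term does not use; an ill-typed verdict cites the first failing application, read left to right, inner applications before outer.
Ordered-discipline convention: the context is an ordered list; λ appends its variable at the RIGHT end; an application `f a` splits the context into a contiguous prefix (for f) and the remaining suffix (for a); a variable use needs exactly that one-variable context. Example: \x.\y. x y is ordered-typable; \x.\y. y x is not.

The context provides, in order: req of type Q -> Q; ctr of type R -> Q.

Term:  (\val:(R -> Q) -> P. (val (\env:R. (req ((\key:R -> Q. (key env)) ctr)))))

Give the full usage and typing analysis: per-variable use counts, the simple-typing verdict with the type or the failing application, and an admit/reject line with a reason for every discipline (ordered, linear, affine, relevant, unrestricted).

use counts: req=1; ctr=1; val (λ-bound)=1; env (λ-bound)=1; key (λ-bound)=1
left-to-right use order: val, req, key, env, ctr
typing: the term checks, with type ((R -> Q) -> P) -> P
ordered: ✗, needs exchange: uses follow val, req, key, env, ctr
linear: ✓, exactly-once usage across req, ctr, val, env, key
affine: ✓, at most one use each (req, ctr, val, env, key)
relevant: ✓, every one of req, ctr, val, env, key appears
unrestricted: ✓, well-typed at ((R -> Q) -> P) -> P; no restrictions here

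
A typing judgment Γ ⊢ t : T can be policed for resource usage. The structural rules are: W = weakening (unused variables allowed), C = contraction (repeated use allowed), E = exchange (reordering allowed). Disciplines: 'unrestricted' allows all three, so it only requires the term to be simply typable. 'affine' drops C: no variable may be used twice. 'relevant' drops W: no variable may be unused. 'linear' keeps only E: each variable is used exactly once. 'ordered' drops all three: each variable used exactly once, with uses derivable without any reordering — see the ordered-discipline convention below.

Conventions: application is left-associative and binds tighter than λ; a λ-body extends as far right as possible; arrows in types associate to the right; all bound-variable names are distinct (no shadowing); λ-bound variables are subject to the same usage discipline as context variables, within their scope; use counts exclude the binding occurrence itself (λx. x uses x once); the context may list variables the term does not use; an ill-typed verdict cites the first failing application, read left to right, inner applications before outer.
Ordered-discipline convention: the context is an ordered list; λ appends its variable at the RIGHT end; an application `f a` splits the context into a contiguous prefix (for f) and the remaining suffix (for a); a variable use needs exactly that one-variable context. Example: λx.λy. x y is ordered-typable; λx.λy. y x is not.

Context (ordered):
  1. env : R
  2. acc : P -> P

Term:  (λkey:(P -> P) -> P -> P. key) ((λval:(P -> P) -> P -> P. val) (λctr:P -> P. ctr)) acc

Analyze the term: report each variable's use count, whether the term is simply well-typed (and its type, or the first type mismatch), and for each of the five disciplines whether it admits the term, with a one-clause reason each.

usage: env: 0; acc: 1; key [bound]: 1; val [bound]: 1; ctr [bound]: 1
uses in reading order: key, val, ctr, acc
typing: ✓ — P -> P
ordered: ✗ — needs weakening: env unused
linear: ✗ — needs weakening: env unused
affine: ✓ — env, acc, key, val, ctr: no repeats, contraction unneeded
relevant: ✗ — needs weakening: env unused
unrestricted: ✓ — well-typed at P -> P; no restrictions here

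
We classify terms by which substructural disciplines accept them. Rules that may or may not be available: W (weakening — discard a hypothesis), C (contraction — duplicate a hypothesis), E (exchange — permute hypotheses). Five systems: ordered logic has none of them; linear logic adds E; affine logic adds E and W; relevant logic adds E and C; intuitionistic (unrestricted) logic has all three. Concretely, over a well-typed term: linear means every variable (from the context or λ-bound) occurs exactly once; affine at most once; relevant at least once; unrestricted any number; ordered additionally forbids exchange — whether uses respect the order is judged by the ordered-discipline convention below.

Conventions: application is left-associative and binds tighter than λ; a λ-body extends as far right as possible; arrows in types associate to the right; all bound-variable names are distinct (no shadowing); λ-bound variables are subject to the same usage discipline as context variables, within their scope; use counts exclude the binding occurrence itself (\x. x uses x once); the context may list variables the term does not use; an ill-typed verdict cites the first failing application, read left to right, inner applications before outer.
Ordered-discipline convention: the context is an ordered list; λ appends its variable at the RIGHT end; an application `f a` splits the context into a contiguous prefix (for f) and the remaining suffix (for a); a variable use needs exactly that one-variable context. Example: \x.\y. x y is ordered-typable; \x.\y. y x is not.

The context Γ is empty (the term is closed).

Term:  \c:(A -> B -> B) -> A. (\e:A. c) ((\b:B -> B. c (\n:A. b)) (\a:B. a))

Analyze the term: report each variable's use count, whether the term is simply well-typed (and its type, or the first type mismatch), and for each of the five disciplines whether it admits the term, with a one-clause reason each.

usage: c [bound]=2; e [bound]=0; b [bound]=1; n [bound]=0; a [bound]=1
uses in reading order: c, c, b, a
typing: ✓ — ((A -> B -> B) -> A) -> (A -> B -> B) -> A
ordered ✗ (c ×2 used more than once (contraction); e, n never used (weakening))
linear ✗ (c ×2 used more than once (contraction); e, n never used (weakening))
affine ✗ (c ×2 used more than once (contraction))
relevant ✗ (e, n never used (weakening))
unrestricted ✓ (well-typed at ((A -> B -> B) -> A) -> (A -> B -> B) -> A; no restrictions here)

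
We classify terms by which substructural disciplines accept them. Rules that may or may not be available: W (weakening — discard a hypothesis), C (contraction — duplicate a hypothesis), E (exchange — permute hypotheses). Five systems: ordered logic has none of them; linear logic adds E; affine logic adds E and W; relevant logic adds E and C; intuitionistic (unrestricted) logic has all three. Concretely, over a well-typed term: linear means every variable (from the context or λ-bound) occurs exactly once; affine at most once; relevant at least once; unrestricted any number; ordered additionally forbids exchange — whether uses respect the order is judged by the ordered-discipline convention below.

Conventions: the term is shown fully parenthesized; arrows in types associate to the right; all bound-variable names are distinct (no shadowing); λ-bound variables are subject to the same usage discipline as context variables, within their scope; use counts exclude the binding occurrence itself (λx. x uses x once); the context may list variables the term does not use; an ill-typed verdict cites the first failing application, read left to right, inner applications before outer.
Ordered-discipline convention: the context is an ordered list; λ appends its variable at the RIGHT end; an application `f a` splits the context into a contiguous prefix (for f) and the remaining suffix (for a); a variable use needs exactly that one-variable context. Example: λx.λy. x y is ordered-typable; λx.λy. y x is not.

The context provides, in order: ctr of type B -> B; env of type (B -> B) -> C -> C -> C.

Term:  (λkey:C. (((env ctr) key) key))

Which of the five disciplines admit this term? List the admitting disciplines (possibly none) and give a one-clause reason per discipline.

accepted by: relevant, unrestricted
use counts: ctr ×1, env ×1, key [bound] ×2
left-to-right use order: env, ctr, key, key
typing: well-typed at C -> C
ordered: ✗ — needs contraction — key ×2
linear: ✗ — needs contraction — key ×2
affine: ✗ — needs contraction — key ×2
relevant: ✓ — ctr, env, key: all used, weakening unneeded
unrestricted: ✓ — typability at C -> C is all that's needed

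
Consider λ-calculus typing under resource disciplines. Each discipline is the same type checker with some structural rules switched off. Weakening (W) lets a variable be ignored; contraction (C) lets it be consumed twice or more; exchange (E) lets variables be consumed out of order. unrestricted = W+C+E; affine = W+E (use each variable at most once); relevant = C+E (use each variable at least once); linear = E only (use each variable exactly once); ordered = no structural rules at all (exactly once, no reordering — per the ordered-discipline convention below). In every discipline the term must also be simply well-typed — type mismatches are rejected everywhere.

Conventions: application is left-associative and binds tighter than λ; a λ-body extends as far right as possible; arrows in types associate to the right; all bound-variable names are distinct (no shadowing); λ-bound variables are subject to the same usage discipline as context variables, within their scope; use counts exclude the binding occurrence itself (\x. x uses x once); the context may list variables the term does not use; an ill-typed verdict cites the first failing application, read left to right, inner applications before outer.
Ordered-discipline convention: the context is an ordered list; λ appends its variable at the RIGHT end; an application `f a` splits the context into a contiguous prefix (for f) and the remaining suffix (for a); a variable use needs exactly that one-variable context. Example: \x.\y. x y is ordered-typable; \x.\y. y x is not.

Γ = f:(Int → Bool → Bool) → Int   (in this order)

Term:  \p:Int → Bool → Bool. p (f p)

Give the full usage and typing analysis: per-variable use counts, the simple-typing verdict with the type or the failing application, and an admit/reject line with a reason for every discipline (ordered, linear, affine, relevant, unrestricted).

counts: f: 1, p (λ-bound): 2
use order (left to right): p, f, p
typing: well-typed — term : (Int → Bool → Bool) → Bool → Bool
ordered: ✗, p ×2 used more than once (contraction)
linear: ✗, p ×2 used more than once (contraction)
affine: ✗, p ×2 used more than once (contraction)
relevant: ✓, none of f, p goes unused
unrestricted: ✓, well-typed at (Int → Bool → Bool) → Bool → Bool; no restrictions here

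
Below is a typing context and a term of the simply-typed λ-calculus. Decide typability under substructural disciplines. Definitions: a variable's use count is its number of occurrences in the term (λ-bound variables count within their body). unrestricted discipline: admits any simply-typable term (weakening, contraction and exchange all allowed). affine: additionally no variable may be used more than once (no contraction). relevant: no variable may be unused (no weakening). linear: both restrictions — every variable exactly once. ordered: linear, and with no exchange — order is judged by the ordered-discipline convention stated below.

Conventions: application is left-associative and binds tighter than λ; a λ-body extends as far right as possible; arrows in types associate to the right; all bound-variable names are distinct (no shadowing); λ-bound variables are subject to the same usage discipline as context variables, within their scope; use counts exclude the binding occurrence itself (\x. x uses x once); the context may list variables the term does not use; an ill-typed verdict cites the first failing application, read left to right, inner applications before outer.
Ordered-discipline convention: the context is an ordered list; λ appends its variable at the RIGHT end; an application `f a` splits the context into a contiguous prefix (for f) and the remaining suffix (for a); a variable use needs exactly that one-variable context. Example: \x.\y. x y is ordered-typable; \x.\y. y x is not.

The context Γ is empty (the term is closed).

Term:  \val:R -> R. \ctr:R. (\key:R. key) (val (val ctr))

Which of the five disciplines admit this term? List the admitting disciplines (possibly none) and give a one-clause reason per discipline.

admitted by: relevant, unrestricted
variable uses: val (bound) ×2, ctr (bound) ×1, key (bound) ×1
uses in reading order: key, val, val, ctr
typing: well-typed — term : (R -> R) -> R -> R
ordered ✗ (uses contraction: val ×2)
linear ✗ (uses contraction: val ×2)
affine ✗ (uses contraction: val ×2)
relevant ✓ (every one of val, ctr, key appears)
unrestricted ✓ (typability at (R -> R) -> R -> R is all that's needed)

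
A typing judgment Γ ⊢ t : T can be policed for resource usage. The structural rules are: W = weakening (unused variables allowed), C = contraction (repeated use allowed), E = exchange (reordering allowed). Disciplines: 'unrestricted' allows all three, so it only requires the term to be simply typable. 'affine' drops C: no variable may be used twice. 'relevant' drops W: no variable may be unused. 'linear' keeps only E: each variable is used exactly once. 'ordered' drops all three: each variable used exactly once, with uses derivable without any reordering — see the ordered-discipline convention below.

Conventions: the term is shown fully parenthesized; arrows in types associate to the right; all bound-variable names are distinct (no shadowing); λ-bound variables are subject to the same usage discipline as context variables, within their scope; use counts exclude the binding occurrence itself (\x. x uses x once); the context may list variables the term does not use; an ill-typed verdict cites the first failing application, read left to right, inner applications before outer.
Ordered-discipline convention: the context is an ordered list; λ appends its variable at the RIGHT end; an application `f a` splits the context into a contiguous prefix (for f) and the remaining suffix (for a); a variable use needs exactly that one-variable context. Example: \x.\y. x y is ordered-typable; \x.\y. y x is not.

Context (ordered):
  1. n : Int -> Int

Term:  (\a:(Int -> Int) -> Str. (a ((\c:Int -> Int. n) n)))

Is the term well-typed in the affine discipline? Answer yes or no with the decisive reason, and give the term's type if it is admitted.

no — needs contraction — n ×2
counts: n=2; a (λ-bound)=1; c (λ-bound)=0
uses in reading order: a, n, n
typing: well-typed at ((Int -> Int) -> Str) -> Str
all disciplines: ordered ✗, linear ✗, affine ✗, relevant ✗, unrestricted ✓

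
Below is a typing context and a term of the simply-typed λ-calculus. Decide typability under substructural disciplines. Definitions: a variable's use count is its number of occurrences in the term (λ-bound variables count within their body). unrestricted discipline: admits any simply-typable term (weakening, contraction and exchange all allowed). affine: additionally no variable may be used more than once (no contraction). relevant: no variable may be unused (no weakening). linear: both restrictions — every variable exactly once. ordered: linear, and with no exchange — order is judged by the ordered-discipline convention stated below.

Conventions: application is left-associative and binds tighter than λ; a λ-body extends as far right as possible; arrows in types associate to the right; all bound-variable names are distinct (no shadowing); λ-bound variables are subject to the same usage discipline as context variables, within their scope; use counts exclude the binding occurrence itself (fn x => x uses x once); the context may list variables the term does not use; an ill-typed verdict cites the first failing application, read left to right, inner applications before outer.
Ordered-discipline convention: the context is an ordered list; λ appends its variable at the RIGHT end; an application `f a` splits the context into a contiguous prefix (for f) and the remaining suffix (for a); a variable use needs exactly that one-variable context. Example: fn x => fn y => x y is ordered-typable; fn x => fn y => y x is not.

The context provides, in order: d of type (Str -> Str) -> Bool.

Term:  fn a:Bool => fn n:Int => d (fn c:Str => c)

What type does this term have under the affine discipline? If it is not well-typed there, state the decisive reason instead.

term : Bool -> Int -> Bool
counts: d: 1; a (λ-bound): 0; n (λ-bound): 0; c (λ-bound): 1
order of uses: d, c
typing: the term checks, with type Bool -> Int -> Bool
summary: ordered ✗, linear ✗, affine ✓, relevant ✗, unrestricted ✓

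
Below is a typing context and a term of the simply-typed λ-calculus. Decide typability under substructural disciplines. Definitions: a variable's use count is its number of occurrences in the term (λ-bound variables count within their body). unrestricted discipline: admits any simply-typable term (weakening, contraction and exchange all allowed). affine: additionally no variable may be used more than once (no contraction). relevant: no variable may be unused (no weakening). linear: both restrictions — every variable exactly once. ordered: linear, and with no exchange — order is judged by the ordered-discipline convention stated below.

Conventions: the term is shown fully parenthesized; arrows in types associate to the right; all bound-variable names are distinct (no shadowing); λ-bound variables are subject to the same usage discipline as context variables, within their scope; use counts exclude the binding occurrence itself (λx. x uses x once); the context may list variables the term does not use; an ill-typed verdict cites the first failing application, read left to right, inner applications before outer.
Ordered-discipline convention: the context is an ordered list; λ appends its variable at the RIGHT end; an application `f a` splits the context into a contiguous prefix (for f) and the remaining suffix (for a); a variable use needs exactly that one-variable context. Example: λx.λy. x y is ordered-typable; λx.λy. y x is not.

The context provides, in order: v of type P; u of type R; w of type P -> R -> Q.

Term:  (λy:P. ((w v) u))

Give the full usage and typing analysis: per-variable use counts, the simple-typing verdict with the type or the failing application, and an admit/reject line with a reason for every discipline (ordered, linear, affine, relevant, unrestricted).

use counts: v=1; u=1; w=1; y [bound]=0
uses in reading order: w, v, u
typing: the term checks, with type P -> Q
ordered ✗ (unused: y — weakening required)
linear ✗ (unused: y — weakening required)
affine ✓ (no duplicate uses among v, u, w, y)
relevant ✗ (unused: y — weakening required)
unrestricted ✓ (type-checks (P -> Q) and nothing is barred)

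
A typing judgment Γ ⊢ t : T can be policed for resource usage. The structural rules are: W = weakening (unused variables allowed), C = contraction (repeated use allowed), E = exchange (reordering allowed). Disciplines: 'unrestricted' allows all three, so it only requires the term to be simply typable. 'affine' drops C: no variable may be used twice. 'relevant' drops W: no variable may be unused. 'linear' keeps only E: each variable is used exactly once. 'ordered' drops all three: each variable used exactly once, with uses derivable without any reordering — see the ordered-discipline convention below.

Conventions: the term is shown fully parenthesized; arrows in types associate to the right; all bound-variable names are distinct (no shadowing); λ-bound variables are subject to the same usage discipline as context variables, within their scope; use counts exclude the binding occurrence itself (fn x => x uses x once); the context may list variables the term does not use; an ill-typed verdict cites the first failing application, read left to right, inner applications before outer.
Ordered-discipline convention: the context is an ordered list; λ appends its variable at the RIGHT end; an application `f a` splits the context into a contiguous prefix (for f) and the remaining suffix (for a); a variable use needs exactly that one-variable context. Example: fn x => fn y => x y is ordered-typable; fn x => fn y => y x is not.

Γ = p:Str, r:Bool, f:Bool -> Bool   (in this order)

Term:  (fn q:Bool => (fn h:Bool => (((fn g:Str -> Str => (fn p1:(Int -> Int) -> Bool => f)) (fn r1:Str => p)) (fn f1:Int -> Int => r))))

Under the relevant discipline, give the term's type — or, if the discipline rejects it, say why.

not well-typed under relevant — unused: q, h, g, p1, r1, f1 — weakening required
use counts: p ×1; r ×1; f ×1; q [bound] ×0; h [bound] ×0; g [bound] ×0; p1 [bound] ×0; r1 [bound] ×0; f1 [bound] ×0
use order (left to right): f, p, r
typing: ✓ — Bool -> Bool -> Bool -> Bool
all disciplines: ordered ✗ | linear ✗ | affine ✓ | relevant ✗ | unrestricted ✓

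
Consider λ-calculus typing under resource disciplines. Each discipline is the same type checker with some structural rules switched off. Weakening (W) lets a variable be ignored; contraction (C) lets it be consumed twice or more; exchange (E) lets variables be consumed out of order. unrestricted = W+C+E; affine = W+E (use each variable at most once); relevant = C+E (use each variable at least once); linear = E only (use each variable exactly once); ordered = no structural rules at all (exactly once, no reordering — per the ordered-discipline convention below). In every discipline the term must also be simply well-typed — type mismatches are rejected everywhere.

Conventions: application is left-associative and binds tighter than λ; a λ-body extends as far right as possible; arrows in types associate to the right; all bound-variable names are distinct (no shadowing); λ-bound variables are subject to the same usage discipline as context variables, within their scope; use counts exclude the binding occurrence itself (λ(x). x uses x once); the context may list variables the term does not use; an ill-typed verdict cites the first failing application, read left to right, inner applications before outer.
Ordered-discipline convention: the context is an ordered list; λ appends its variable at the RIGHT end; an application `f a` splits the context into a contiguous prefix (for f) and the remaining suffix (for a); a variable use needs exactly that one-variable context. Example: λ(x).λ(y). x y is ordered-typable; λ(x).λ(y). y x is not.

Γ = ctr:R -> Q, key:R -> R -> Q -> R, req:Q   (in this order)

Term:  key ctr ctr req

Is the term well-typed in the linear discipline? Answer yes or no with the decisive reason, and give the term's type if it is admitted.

no — the type mismatch rejects it
variable uses: ctr ×2; key ×1; req ×1
order of uses: key, ctr, ctr, req
typing: ill-typed: an application expects R but receives R -> Q
all disciplines: ordered ✗; linear ✗; affine ✗; relevant ✗; unrestricted ✗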